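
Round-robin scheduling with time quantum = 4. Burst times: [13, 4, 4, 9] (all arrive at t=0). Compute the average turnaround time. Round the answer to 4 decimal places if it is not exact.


Time quantum = 4
Execution trace:
  J1 runs 4 units, time = 4
  J2 runs 4 units, time = 8
  J3 runs 4 units, time = 12
  J4 runs 4 units, time = 16
  J1 runs 4 units, time = 20
  J4 runs 4 units, time = 24
  J1 runs 4 units, time = 28
  J4 runs 1 units, time = 29
  J1 runs 1 units, time = 30
Finish times: [30, 8, 12, 29]
Average turnaround = 79/4 = 19.75

19.75


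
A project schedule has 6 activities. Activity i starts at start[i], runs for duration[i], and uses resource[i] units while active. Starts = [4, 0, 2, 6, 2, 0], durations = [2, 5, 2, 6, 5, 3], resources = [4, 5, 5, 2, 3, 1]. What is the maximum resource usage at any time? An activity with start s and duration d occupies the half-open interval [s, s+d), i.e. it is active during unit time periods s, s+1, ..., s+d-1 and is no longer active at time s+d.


Each activity i is active on [start_i, start_i + duration_i).
Compute total resource usage per time slot:
  t=0: active resources = [5, 1], total = 6
  t=1: active resources = [5, 1], total = 6
  t=2: active resources = [5, 5, 3, 1], total = 14
  t=3: active resources = [5, 5, 3], total = 13
  t=4: active resources = [4, 5, 3], total = 12
  t=5: active resources = [4, 3], total = 7
  t=6: active resources = [2, 3], total = 5
  t=7: active resources = [2], total = 2
  t=8: active resources = [2], total = 2
  t=9: active resources = [2], total = 2
  t=10: active resources = [2], total = 2
  t=11: active resources = [2], total = 2
Peak resource demand = 14

14


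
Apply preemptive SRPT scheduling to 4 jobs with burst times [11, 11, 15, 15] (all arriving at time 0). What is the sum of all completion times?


Since all jobs arrive at t=0, SRPT equals SPT ordering.
SPT order: [11, 11, 15, 15]
Completion times:
  Job 1: p=11, C=11
  Job 2: p=11, C=22
  Job 3: p=15, C=37
  Job 4: p=15, C=52
Total completion time = 11 + 22 + 37 + 52 = 122

122


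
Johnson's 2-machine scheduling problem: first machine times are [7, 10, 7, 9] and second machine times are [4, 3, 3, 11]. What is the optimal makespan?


Apply Johnson's rule:
  Group 1 (a <= b): [(4, 9, 11)]
  Group 2 (a > b): [(1, 7, 4), (2, 10, 3), (3, 7, 3)]
Optimal job order: [4, 1, 2, 3]
Schedule:
  Job 4: M1 done at 9, M2 done at 20
  Job 1: M1 done at 16, M2 done at 24
  Job 2: M1 done at 26, M2 done at 29
  Job 3: M1 done at 33, M2 done at 36
Makespan = 36

36


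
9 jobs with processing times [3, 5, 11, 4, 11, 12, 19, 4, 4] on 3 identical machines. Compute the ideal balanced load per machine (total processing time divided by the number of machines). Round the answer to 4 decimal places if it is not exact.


Total processing time = 3 + 5 + 11 + 4 + 11 + 12 + 19 + 4 + 4 = 73
Number of machines = 3
Ideal balanced load = 73 / 3 = 24.3333

24.3333


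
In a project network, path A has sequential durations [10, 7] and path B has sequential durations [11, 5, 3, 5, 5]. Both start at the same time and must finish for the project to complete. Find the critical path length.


Path A total = 10 + 7 = 17
Path B total = 11 + 5 + 3 + 5 + 5 = 29
Critical path = longest path = max(17, 29) = 29

29


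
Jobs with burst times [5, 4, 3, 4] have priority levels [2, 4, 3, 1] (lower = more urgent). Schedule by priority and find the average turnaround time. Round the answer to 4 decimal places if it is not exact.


Sort by priority (ascending = highest first):
Order: [(1, 4), (2, 5), (3, 3), (4, 4)]
Completion times:
  Priority 1, burst=4, C=4
  Priority 2, burst=5, C=9
  Priority 3, burst=3, C=12
  Priority 4, burst=4, C=16
Average turnaround = 41/4 = 10.25

10.25


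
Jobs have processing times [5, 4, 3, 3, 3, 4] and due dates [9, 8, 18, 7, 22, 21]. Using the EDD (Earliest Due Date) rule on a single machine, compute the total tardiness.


Sort by due date (EDD order): [(3, 7), (4, 8), (5, 9), (3, 18), (4, 21), (3, 22)]
Compute completion times and tardiness:
  Job 1: p=3, d=7, C=3, tardiness=max(0,3-7)=0
  Job 2: p=4, d=8, C=7, tardiness=max(0,7-8)=0
  Job 3: p=5, d=9, C=12, tardiness=max(0,12-9)=3
  Job 4: p=3, d=18, C=15, tardiness=max(0,15-18)=0
  Job 5: p=4, d=21, C=19, tardiness=max(0,19-21)=0
  Job 6: p=3, d=22, C=22, tardiness=max(0,22-22)=0
Total tardiness = 3

3


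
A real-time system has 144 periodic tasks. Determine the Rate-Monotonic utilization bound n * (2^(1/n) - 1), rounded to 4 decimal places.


Compute 2^(1/144) = 1.0048251257
Subtract 1: 1.0048251257 - 1 = 0.0048251257
Multiply by n: 144 * 0.0048251257 = 0.6948181008
Round to 4 dp: 0.6948

0.6948


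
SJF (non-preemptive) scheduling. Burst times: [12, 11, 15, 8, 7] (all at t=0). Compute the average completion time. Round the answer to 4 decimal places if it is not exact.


SJF order (ascending): [7, 8, 11, 12, 15]
Completion times:
  Job 1: burst=7, C=7
  Job 2: burst=8, C=15
  Job 3: burst=11, C=26
  Job 4: burst=12, C=38
  Job 5: burst=15, C=53
Average completion = 139/5 = 27.8

27.8


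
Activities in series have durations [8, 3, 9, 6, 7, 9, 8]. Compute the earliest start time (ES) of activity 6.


Activity 6 starts after activities 1 through 5 complete.
Predecessor durations: [8, 3, 9, 6, 7]
ES = 8 + 3 + 9 + 6 + 7 = 33

33


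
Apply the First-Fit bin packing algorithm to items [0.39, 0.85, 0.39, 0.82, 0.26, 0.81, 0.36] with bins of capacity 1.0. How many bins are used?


Place items sequentially using First-Fit:
  Item 0.39 -> new Bin 1
  Item 0.85 -> new Bin 2
  Item 0.39 -> Bin 1 (now 0.78)
  Item 0.82 -> new Bin 3
  Item 0.26 -> new Bin 4
  Item 0.81 -> new Bin 5
  Item 0.36 -> Bin 4 (now 0.62)
Total bins used = 5

5


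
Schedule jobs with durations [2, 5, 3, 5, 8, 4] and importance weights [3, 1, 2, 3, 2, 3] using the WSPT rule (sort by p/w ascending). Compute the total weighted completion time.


Compute p/w ratios and sort ascending (WSPT): [(2, 3), (4, 3), (3, 2), (5, 3), (8, 2), (5, 1)]
Compute weighted completion times:
  Job (p=2,w=3): C=2, w*C=3*2=6
  Job (p=4,w=3): C=6, w*C=3*6=18
  Job (p=3,w=2): C=9, w*C=2*9=18
  Job (p=5,w=3): C=14, w*C=3*14=42
  Job (p=8,w=2): C=22, w*C=2*22=44
  Job (p=5,w=1): C=27, w*C=1*27=27
Total weighted completion time = 155

155


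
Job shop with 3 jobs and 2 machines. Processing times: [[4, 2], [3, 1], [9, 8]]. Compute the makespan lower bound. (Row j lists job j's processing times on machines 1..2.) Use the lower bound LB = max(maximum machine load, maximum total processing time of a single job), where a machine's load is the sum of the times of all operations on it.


Machine loads:
  Machine 1: 4 + 3 + 9 = 16
  Machine 2: 2 + 1 + 8 = 11
Max machine load = 16
Job totals:
  Job 1: 6
  Job 2: 4
  Job 3: 17
Max job total = 17
Lower bound = max(16, 17) = 17

17


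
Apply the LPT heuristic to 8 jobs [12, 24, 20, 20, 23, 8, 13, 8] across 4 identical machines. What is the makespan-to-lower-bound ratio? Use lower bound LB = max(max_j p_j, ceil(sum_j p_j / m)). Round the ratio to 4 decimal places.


LPT order: [24, 23, 20, 20, 13, 12, 8, 8]
Machine loads after assignment: [32, 31, 33, 32]
LPT makespan = 33
Lower bound = max(max_job, ceil(total/4)) = max(24, 32) = 32
Ratio = 33 / 32 = 1.0313

1.0313


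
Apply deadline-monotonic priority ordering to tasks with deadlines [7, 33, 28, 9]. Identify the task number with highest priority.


Sort tasks by relative deadline (ascending):
  Task 1: deadline = 7
  Task 4: deadline = 9
  Task 3: deadline = 28
  Task 2: deadline = 33
Priority order (highest first): [1, 4, 3, 2]
Highest priority task = 1

1


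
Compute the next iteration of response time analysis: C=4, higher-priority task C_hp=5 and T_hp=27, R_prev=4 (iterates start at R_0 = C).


R_next = C + ceil(R_prev / T_hp) * C_hp
ceil(4 / 27) = ceil(0.1481) = 1
Interference = 1 * 5 = 5
R_next = 4 + 5 = 9

9


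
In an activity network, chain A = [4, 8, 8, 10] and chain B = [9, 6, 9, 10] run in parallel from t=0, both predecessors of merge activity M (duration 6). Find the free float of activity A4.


ES(A4) = sum of predecessors on chain A = 20
EF(A4) = ES + duration = 20 + 10 = 30
Successor of A4 is M. ES(M) = max(sum(A), sum(B)) = max(30, 34) = 34
Free float = ES(successor) - EF(current) = 34 - 30 = 4

4


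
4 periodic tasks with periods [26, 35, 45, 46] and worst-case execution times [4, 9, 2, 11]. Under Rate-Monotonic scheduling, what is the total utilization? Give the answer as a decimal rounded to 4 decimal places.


Compute individual utilizations (exact fractions):
  Task 1: C/T = 4/26 = 2/13 (approx. 0.1538)
  Task 2: C/T = 9/35 (approx. 0.2571)
  Task 3: C/T = 2/45 (approx. 0.0444)
  Task 4: C/T = 11/46 (approx. 0.2391)
Total utilization U = 2/13 + 9/35 + 2/45 + 11/46 = 26167/37674
Rounded to 4 decimal places: U = 0.6946
RM (Liu & Layland) bound for 4 tasks = 0.756828; compare with U = 26167/37674 (approx. 0.694564)
U <= bound, so schedulable by RM sufficient condition.

0.6946


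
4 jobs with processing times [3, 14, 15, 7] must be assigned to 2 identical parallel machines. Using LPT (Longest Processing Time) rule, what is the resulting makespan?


Sort jobs in decreasing order (LPT): [15, 14, 7, 3]
Assign each job to the least loaded machine:
  Machine 1: jobs [15, 3], load = 18
  Machine 2: jobs [14, 7], load = 21
Makespan = max load = 21

21


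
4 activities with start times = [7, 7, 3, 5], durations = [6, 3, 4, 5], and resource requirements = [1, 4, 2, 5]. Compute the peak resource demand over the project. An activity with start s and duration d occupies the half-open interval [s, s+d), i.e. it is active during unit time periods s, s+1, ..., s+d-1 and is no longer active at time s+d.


Each activity i is active on [start_i, start_i + duration_i).
Compute total resource usage per time slot:
  t=0: active resources = [], total = 0
  t=1: active resources = [], total = 0
  t=2: active resources = [], total = 0
  t=3: active resources = [2], total = 2
  t=4: active resources = [2], total = 2
  t=5: active resources = [2, 5], total = 7
  t=6: active resources = [2, 5], total = 7
  t=7: active resources = [1, 4, 5], total = 10
  t=8: active resources = [1, 4, 5], total = 10
  t=9: active resources = [1, 4, 5], total = 10
  t=10: active resources = [1], total = 1
  t=11: active resources = [1], total = 1
  t=12: active resources = [1], total = 1
Peak resource demand = 10

10


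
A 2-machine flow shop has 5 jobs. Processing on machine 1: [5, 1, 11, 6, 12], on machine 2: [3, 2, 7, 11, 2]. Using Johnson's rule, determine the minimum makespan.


Apply Johnson's rule:
  Group 1 (a <= b): [(2, 1, 2), (4, 6, 11)]
  Group 2 (a > b): [(3, 11, 7), (1, 5, 3), (5, 12, 2)]
Optimal job order: [2, 4, 3, 1, 5]
Schedule:
  Job 2: M1 done at 1, M2 done at 3
  Job 4: M1 done at 7, M2 done at 18
  Job 3: M1 done at 18, M2 done at 25
  Job 1: M1 done at 23, M2 done at 28
  Job 5: M1 done at 35, M2 done at 37
Makespan = 37

37


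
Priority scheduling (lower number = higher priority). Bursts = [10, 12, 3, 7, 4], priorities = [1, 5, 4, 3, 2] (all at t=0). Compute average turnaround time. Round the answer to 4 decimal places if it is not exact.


Sort by priority (ascending = highest first):
Order: [(1, 10), (2, 4), (3, 7), (4, 3), (5, 12)]
Completion times:
  Priority 1, burst=10, C=10
  Priority 2, burst=4, C=14
  Priority 3, burst=7, C=21
  Priority 4, burst=3, C=24
  Priority 5, burst=12, C=36
Average turnaround = 105/5 = 21.0

21.0


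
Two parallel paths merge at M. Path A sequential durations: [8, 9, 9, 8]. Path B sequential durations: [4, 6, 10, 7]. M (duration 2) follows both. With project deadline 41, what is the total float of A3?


Forward pass: ES(A3) = sum of predecessors on chain A = 17
EF = ES + duration = 17 + 9 = 26
Backward pass: LF(M) = deadline = 41; LS(M) = 41 - 2 = 39
LF(A3) = LS(M) - sum(successors on chain A) = 39 - 8 = 31
LS = LF - duration = 31 - 9 = 22
Total float = LS - ES = 22 - 17 = 5

5


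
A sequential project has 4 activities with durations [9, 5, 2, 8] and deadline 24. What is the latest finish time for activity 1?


LF(activity 1) = deadline - sum of successor durations
Successors: activities 2 through 4 with durations [5, 2, 8]
Sum of successor durations = 15
LF = 24 - 15 = 9

9


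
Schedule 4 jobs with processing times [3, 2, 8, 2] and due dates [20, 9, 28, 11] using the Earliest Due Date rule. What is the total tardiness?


Sort by due date (EDD order): [(2, 9), (2, 11), (3, 20), (8, 28)]
Compute completion times and tardiness:
  Job 1: p=2, d=9, C=2, tardiness=max(0,2-9)=0
  Job 2: p=2, d=11, C=4, tardiness=max(0,4-11)=0
  Job 3: p=3, d=20, C=7, tardiness=max(0,7-20)=0
  Job 4: p=8, d=28, C=15, tardiness=max(0,15-28)=0
Total tardiness = 0

0


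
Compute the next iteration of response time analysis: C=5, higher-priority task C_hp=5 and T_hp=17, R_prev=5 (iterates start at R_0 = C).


R_next = C + ceil(R_prev / T_hp) * C_hp
ceil(5 / 17) = ceil(0.2941) = 1
Interference = 1 * 5 = 5
R_next = 5 + 5 = 10

10


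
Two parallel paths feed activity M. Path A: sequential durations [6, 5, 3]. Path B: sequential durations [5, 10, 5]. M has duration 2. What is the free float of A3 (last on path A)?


ES(A3) = sum of predecessors on chain A = 11
EF(A3) = ES + duration = 11 + 3 = 14
Successor of A3 is M. ES(M) = max(sum(A), sum(B)) = max(14, 20) = 20
Free float = ES(successor) - EF(current) = 20 - 14 = 6

6


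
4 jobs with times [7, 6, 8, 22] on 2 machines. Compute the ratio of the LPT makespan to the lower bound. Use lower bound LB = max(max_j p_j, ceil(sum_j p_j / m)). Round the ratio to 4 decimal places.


LPT order: [22, 8, 7, 6]
Machine loads after assignment: [22, 21]
LPT makespan = 22
Lower bound = max(max_job, ceil(total/2)) = max(22, 22) = 22
Ratio = 22 / 22 = 1.0

1.0


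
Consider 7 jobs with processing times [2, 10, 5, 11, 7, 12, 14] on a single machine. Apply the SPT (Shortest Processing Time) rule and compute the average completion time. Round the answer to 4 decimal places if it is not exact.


Sort jobs by processing time (SPT order): [2, 5, 7, 10, 11, 12, 14]
Compute completion times sequentially:
  Job 1: processing = 2, completes at 2
  Job 2: processing = 5, completes at 7
  Job 3: processing = 7, completes at 14
  Job 4: processing = 10, completes at 24
  Job 5: processing = 11, completes at 35
  Job 6: processing = 12, completes at 47
  Job 7: processing = 14, completes at 61
Sum of completion times = 190
Average completion time = 190/7 = 27.1429

27.1429


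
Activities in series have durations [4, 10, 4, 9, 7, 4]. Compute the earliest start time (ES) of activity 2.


Activity 2 starts after activities 1 through 1 complete.
Predecessor durations: [4]
ES = 4 = 4

4


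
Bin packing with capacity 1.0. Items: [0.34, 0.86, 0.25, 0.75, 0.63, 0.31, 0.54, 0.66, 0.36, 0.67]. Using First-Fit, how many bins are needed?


Place items sequentially using First-Fit:
  Item 0.34 -> new Bin 1
  Item 0.86 -> new Bin 2
  Item 0.25 -> Bin 1 (now 0.59)
  Item 0.75 -> new Bin 3
  Item 0.63 -> new Bin 4
  Item 0.31 -> Bin 1 (now 0.9)
  Item 0.54 -> new Bin 5
  Item 0.66 -> new Bin 6
  Item 0.36 -> Bin 4 (now 0.99)
  Item 0.67 -> new Bin 7
Total bins used = 7

7


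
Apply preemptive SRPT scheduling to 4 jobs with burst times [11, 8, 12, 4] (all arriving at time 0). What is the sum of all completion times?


Since all jobs arrive at t=0, SRPT equals SPT ordering.
SPT order: [4, 8, 11, 12]
Completion times:
  Job 1: p=4, C=4
  Job 2: p=8, C=12
  Job 3: p=11, C=23
  Job 4: p=12, C=35
Total completion time = 4 + 12 + 23 + 35 = 74

74


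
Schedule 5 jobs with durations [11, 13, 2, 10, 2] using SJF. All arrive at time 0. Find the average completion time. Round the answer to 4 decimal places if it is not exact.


SJF order (ascending): [2, 2, 10, 11, 13]
Completion times:
  Job 1: burst=2, C=2
  Job 2: burst=2, C=4
  Job 3: burst=10, C=14
  Job 4: burst=11, C=25
  Job 5: burst=13, C=38
Average completion = 83/5 = 16.6

16.6


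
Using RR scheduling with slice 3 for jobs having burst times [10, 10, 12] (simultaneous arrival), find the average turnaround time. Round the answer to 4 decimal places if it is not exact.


Time quantum = 3
Execution trace:
  J1 runs 3 units, time = 3
  J2 runs 3 units, time = 6
  J3 runs 3 units, time = 9
  J1 runs 3 units, time = 12
  J2 runs 3 units, time = 15
  J3 runs 3 units, time = 18
  J1 runs 3 units, time = 21
  J2 runs 3 units, time = 24
  J3 runs 3 units, time = 27
  J1 runs 1 units, time = 28
  J2 runs 1 units, time = 29
  J3 runs 3 units, time = 32
Finish times: [28, 29, 32]
Average turnaround = 89/3 = 29.6667

29.6667


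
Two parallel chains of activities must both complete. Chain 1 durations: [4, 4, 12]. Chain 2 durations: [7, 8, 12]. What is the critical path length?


Path A total = 4 + 4 + 12 = 20
Path B total = 7 + 8 + 12 = 27
Critical path = longest path = max(20, 27) = 27

27


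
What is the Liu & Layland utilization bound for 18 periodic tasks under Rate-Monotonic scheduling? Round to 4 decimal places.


Compute 2^(1/18) = 1.0392592260
Subtract 1: 1.0392592260 - 1 = 0.0392592260
Multiply by n: 18 * 0.0392592260 = 0.7066660680
Round to 4 dp: 0.7067

0.7067


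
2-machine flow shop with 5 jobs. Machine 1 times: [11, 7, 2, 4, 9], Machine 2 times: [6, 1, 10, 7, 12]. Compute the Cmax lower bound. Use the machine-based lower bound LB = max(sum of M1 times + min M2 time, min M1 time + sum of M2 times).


LB1 = sum(M1 times) + min(M2 times) = 33 + 1 = 34
LB2 = min(M1 times) + sum(M2 times) = 2 + 36 = 38
Lower bound = max(LB1, LB2) = max(34, 38) = 38

38


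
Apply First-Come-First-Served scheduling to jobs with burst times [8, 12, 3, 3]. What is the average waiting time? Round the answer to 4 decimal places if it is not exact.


FCFS order (as given): [8, 12, 3, 3]
Waiting times:
  Job 1: wait = 0
  Job 2: wait = 8
  Job 3: wait = 20
  Job 4: wait = 23
Sum of waiting times = 51
Average waiting time = 51/4 = 12.75

12.75


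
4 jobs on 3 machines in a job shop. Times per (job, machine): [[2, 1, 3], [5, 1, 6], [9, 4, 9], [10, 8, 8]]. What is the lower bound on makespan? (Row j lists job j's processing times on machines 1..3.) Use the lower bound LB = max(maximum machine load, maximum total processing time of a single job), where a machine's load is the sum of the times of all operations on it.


Machine loads:
  Machine 1: 2 + 5 + 9 + 10 = 26
  Machine 2: 1 + 1 + 4 + 8 = 14
  Machine 3: 3 + 6 + 9 + 8 = 26
Max machine load = 26
Job totals:
  Job 1: 6
  Job 2: 12
  Job 3: 22
  Job 4: 26
Max job total = 26
Lower bound = max(26, 26) = 26

26


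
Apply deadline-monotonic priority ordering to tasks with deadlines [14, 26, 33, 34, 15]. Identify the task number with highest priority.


Sort tasks by relative deadline (ascending):
  Task 1: deadline = 14
  Task 5: deadline = 15
  Task 2: deadline = 26
  Task 3: deadline = 33
  Task 4: deadline = 34
Priority order (highest first): [1, 5, 2, 3, 4]
Highest priority task = 1

1


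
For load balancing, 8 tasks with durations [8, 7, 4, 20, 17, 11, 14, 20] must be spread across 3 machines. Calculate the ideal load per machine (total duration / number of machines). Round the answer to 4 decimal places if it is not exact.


Total processing time = 8 + 7 + 4 + 20 + 17 + 11 + 14 + 20 = 101
Number of machines = 3
Ideal balanced load = 101 / 3 = 33.6667

33.6667


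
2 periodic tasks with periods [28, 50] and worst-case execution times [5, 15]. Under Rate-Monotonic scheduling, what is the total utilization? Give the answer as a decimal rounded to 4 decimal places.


Compute individual utilizations (exact fractions):
  Task 1: C/T = 5/28 (approx. 0.1786)
  Task 2: C/T = 15/50 = 3/10 (approx. 0.3)
Total utilization U = 5/28 + 3/10 = 67/140
Rounded to 4 decimal places: U = 0.4786
RM (Liu & Layland) bound for 2 tasks = 0.828427; compare with U = 67/140 (approx. 0.478571)
U <= bound, so schedulable by RM sufficient condition.

0.4786


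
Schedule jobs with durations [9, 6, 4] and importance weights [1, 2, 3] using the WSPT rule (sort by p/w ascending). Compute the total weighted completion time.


Compute p/w ratios and sort ascending (WSPT): [(4, 3), (6, 2), (9, 1)]
Compute weighted completion times:
  Job (p=4,w=3): C=4, w*C=3*4=12
  Job (p=6,w=2): C=10, w*C=2*10=20
  Job (p=9,w=1): C=19, w*C=1*19=19
Total weighted completion time = 51

51


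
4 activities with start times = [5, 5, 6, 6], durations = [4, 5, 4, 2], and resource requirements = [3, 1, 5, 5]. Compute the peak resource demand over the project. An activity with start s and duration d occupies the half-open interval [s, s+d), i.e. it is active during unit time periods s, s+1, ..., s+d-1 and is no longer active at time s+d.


Each activity i is active on [start_i, start_i + duration_i).
Compute total resource usage per time slot:
  t=0: active resources = [], total = 0
  t=1: active resources = [], total = 0
  t=2: active resources = [], total = 0
  t=3: active resources = [], total = 0
  t=4: active resources = [], total = 0
  t=5: active resources = [3, 1], total = 4
  t=6: active resources = [3, 1, 5, 5], total = 14
  t=7: active resources = [3, 1, 5, 5], total = 14
  t=8: active resources = [3, 1, 5], total = 9
  t=9: active resources = [1, 5], total = 6
Peak resource demand = 14

14


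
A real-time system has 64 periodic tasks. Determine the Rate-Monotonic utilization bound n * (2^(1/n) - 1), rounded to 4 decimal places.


Compute 2^(1/64) = 1.0108892861
Subtract 1: 1.0108892861 - 1 = 0.0108892861
Multiply by n: 64 * 0.0108892861 = 0.6969143104
Round to 4 dp: 0.6969

0.6969


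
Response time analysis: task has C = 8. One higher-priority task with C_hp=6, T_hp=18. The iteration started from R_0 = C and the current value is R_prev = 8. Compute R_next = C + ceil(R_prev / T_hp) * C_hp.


R_next = C + ceil(R_prev / T_hp) * C_hp
ceil(8 / 18) = ceil(0.4444) = 1
Interference = 1 * 6 = 6
R_next = 8 + 6 = 14

14


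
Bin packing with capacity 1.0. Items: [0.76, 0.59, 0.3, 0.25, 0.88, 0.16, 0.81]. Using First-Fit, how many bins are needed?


Place items sequentially using First-Fit:
  Item 0.76 -> new Bin 1
  Item 0.59 -> new Bin 2
  Item 0.3 -> Bin 2 (now 0.89)
  Item 0.25 -> new Bin 3
  Item 0.88 -> new Bin 4
  Item 0.16 -> Bin 1 (now 0.92)
  Item 0.81 -> new Bin 5
Total bins used = 5

5


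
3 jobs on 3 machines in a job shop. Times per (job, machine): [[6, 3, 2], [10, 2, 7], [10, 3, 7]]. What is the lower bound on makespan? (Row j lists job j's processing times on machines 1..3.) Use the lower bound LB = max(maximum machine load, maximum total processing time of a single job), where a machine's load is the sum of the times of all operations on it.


Machine loads:
  Machine 1: 6 + 10 + 10 = 26
  Machine 2: 3 + 2 + 3 = 8
  Machine 3: 2 + 7 + 7 = 16
Max machine load = 26
Job totals:
  Job 1: 11
  Job 2: 19
  Job 3: 20
Max job total = 20
Lower bound = max(26, 20) = 26

26


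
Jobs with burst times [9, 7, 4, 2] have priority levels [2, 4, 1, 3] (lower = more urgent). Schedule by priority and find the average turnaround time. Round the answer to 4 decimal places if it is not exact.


Sort by priority (ascending = highest first):
Order: [(1, 4), (2, 9), (3, 2), (4, 7)]
Completion times:
  Priority 1, burst=4, C=4
  Priority 2, burst=9, C=13
  Priority 3, burst=2, C=15
  Priority 4, burst=7, C=22
Average turnaround = 54/4 = 13.5

13.5


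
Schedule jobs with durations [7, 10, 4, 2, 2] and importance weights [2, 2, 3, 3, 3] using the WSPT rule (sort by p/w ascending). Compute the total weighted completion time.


Compute p/w ratios and sort ascending (WSPT): [(2, 3), (2, 3), (4, 3), (7, 2), (10, 2)]
Compute weighted completion times:
  Job (p=2,w=3): C=2, w*C=3*2=6
  Job (p=2,w=3): C=4, w*C=3*4=12
  Job (p=4,w=3): C=8, w*C=3*8=24
  Job (p=7,w=2): C=15, w*C=2*15=30
  Job (p=10,w=2): C=25, w*C=2*25=50
Total weighted completion time = 122

122


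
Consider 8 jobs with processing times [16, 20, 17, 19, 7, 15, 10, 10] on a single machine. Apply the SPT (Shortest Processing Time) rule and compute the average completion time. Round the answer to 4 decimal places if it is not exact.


Sort jobs by processing time (SPT order): [7, 10, 10, 15, 16, 17, 19, 20]
Compute completion times sequentially:
  Job 1: processing = 7, completes at 7
  Job 2: processing = 10, completes at 17
  Job 3: processing = 10, completes at 27
  Job 4: processing = 15, completes at 42
  Job 5: processing = 16, completes at 58
  Job 6: processing = 17, completes at 75
  Job 7: processing = 19, completes at 94
  Job 8: processing = 20, completes at 114
Sum of completion times = 434
Average completion time = 434/8 = 54.25

54.25


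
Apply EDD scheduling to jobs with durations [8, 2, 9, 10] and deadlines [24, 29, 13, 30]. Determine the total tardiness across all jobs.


Sort by due date (EDD order): [(9, 13), (8, 24), (2, 29), (10, 30)]
Compute completion times and tardiness:
  Job 1: p=9, d=13, C=9, tardiness=max(0,9-13)=0
  Job 2: p=8, d=24, C=17, tardiness=max(0,17-24)=0
  Job 3: p=2, d=29, C=19, tardiness=max(0,19-29)=0
  Job 4: p=10, d=30, C=29, tardiness=max(0,29-30)=0
Total tardiness = 0

0


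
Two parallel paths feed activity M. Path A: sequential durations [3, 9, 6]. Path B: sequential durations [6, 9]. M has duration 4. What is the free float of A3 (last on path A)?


ES(A3) = sum of predecessors on chain A = 12
EF(A3) = ES + duration = 12 + 6 = 18
Successor of A3 is M. ES(M) = max(sum(A), sum(B)) = max(18, 15) = 18
Free float = ES(successor) - EF(current) = 18 - 18 = 0

0


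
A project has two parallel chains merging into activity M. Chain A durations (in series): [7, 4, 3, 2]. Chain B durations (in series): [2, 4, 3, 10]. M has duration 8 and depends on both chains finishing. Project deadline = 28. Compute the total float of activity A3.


Forward pass: ES(A3) = sum of predecessors on chain A = 11
EF = ES + duration = 11 + 3 = 14
Backward pass: LF(M) = deadline = 28; LS(M) = 28 - 8 = 20
LF(A3) = LS(M) - sum(successors on chain A) = 20 - 2 = 18
LS = LF - duration = 18 - 3 = 15
Total float = LS - ES = 15 - 11 = 4

4


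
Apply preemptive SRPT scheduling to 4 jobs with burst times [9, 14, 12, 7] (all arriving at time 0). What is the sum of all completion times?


Since all jobs arrive at t=0, SRPT equals SPT ordering.
SPT order: [7, 9, 12, 14]
Completion times:
  Job 1: p=7, C=7
  Job 2: p=9, C=16
  Job 3: p=12, C=28
  Job 4: p=14, C=42
Total completion time = 7 + 16 + 28 + 42 = 93

93


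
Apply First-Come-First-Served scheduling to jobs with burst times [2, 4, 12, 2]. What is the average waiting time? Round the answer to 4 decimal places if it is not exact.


FCFS order (as given): [2, 4, 12, 2]
Waiting times:
  Job 1: wait = 0
  Job 2: wait = 2
  Job 3: wait = 6
  Job 4: wait = 18
Sum of waiting times = 26
Average waiting time = 26/4 = 6.5

6.5


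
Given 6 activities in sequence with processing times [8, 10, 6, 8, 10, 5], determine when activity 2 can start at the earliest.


Activity 2 starts after activities 1 through 1 complete.
Predecessor durations: [8]
ES = 8 = 8

8


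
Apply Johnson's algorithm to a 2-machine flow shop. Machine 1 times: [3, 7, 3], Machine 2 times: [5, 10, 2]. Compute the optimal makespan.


Apply Johnson's rule:
  Group 1 (a <= b): [(1, 3, 5), (2, 7, 10)]
  Group 2 (a > b): [(3, 3, 2)]
Optimal job order: [1, 2, 3]
Schedule:
  Job 1: M1 done at 3, M2 done at 8
  Job 2: M1 done at 10, M2 done at 20
  Job 3: M1 done at 13, M2 done at 22
Makespan = 22

22


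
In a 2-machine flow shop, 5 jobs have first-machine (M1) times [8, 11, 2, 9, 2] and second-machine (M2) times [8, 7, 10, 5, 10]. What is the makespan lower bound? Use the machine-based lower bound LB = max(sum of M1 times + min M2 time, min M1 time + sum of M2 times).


LB1 = sum(M1 times) + min(M2 times) = 32 + 5 = 37
LB2 = min(M1 times) + sum(M2 times) = 2 + 40 = 42
Lower bound = max(LB1, LB2) = max(37, 42) = 42

42


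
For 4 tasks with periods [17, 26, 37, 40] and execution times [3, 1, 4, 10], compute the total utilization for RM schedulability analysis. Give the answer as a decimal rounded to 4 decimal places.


Compute individual utilizations (exact fractions):
  Task 1: C/T = 3/17 (approx. 0.1765)
  Task 2: C/T = 1/26 (approx. 0.0385)
  Task 3: C/T = 4/37 (approx. 0.1081)
  Task 4: C/T = 10/40 = 1/4 (approx. 0.25)
Total utilization U = 3/17 + 1/26 + 4/37 + 1/4 = 18743/32708
Rounded to 4 decimal places: U = 0.5730
RM (Liu & Layland) bound for 4 tasks = 0.756828; compare with U = 18743/32708 (approx. 0.573040)
U <= bound, so schedulable by RM sufficient condition.

0.5730


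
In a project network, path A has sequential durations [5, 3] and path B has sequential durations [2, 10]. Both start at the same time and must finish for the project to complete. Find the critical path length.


Path A total = 5 + 3 = 8
Path B total = 2 + 10 = 12
Critical path = longest path = max(8, 12) = 12

12


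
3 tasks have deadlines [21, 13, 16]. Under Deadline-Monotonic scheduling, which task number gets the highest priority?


Sort tasks by relative deadline (ascending):
  Task 2: deadline = 13
  Task 3: deadline = 16
  Task 1: deadline = 21
Priority order (highest first): [2, 3, 1]
Highest priority task = 2

2


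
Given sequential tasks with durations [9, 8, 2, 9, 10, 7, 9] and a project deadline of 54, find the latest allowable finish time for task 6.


LF(activity 6) = deadline - sum of successor durations
Successors: activities 7 through 7 with durations [9]
Sum of successor durations = 9
LF = 54 - 9 = 45

45


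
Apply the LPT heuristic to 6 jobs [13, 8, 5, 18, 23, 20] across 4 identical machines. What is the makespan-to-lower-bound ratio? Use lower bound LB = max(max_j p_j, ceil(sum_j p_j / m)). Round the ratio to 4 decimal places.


LPT order: [23, 20, 18, 13, 8, 5]
Machine loads after assignment: [23, 20, 23, 21]
LPT makespan = 23
Lower bound = max(max_job, ceil(total/4)) = max(23, 22) = 23
Ratio = 23 / 23 = 1.0

1.0


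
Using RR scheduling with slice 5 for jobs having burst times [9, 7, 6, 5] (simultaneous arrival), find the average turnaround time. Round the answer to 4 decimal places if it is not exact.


Time quantum = 5
Execution trace:
  J1 runs 5 units, time = 5
  J2 runs 5 units, time = 10
  J3 runs 5 units, time = 15
  J4 runs 5 units, time = 20
  J1 runs 4 units, time = 24
  J2 runs 2 units, time = 26
  J3 runs 1 units, time = 27
Finish times: [24, 26, 27, 20]
Average turnaround = 97/4 = 24.25

24.25


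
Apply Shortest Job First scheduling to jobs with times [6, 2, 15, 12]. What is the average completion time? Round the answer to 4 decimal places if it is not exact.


SJF order (ascending): [2, 6, 12, 15]
Completion times:
  Job 1: burst=2, C=2
  Job 2: burst=6, C=8
  Job 3: burst=12, C=20
  Job 4: burst=15, C=35
Average completion = 65/4 = 16.25

16.25


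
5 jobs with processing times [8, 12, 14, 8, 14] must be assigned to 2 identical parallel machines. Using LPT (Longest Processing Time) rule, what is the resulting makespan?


Sort jobs in decreasing order (LPT): [14, 14, 12, 8, 8]
Assign each job to the least loaded machine:
  Machine 1: jobs [14, 12], load = 26
  Machine 2: jobs [14, 8, 8], load = 30
Makespan = max load = 30

30


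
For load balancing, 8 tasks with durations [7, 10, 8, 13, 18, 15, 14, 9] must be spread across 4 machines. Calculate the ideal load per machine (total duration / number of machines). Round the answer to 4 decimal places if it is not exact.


Total processing time = 7 + 10 + 8 + 13 + 18 + 15 + 14 + 9 = 94
Number of machines = 4
Ideal balanced load = 94 / 4 = 23.5

23.5


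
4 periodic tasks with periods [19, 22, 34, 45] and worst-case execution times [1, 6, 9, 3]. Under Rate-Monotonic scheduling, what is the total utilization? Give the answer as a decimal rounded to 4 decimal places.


Compute individual utilizations (exact fractions):
  Task 1: C/T = 1/19 (approx. 0.0526)
  Task 2: C/T = 6/22 = 3/11 (approx. 0.2727)
  Task 3: C/T = 9/34 (approx. 0.2647)
  Task 4: C/T = 3/45 = 1/15 (approx. 0.0667)
Total utilization U = 1/19 + 3/11 + 9/34 + 1/15 = 70001/106590
Rounded to 4 decimal places: U = 0.6567
RM (Liu & Layland) bound for 4 tasks = 0.756828; compare with U = 70001/106590 (approx. 0.656731)
U <= bound, so schedulable by RM sufficient condition.

0.6567


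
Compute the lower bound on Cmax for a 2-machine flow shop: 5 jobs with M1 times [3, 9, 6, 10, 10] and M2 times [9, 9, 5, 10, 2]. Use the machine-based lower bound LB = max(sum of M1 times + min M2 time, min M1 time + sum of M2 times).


LB1 = sum(M1 times) + min(M2 times) = 38 + 2 = 40
LB2 = min(M1 times) + sum(M2 times) = 3 + 35 = 38
Lower bound = max(LB1, LB2) = max(40, 38) = 40

40


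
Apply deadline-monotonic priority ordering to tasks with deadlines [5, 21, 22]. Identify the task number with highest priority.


Sort tasks by relative deadline (ascending):
  Task 1: deadline = 5
  Task 2: deadline = 21
  Task 3: deadline = 22
Priority order (highest first): [1, 2, 3]
Highest priority task = 1

1


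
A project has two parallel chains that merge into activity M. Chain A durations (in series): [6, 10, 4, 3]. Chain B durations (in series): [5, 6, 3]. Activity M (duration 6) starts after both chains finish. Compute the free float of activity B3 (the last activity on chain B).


ES(B3) = sum of predecessors on chain B = 11
EF(B3) = ES + duration = 11 + 3 = 14
Successor of B3 is M. ES(M) = max(sum(A), sum(B)) = max(23, 14) = 23
Free float = ES(successor) - EF(current) = 23 - 14 = 9

9


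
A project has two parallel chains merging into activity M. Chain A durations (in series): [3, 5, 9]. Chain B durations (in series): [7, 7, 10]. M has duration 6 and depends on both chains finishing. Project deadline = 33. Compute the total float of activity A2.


Forward pass: ES(A2) = sum of predecessors on chain A = 3
EF = ES + duration = 3 + 5 = 8
Backward pass: LF(M) = deadline = 33; LS(M) = 33 - 6 = 27
LF(A2) = LS(M) - sum(successors on chain A) = 27 - 9 = 18
LS = LF - duration = 18 - 5 = 13
Total float = LS - ES = 13 - 3 = 10

10


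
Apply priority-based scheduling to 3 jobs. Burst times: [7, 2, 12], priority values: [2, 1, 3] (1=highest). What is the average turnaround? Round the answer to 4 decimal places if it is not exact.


Sort by priority (ascending = highest first):
Order: [(1, 2), (2, 7), (3, 12)]
Completion times:
  Priority 1, burst=2, C=2
  Priority 2, burst=7, C=9
  Priority 3, burst=12, C=21
Average turnaround = 32/3 = 10.6667

10.6667


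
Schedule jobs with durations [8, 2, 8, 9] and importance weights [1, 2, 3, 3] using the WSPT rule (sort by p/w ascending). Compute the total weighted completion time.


Compute p/w ratios and sort ascending (WSPT): [(2, 2), (8, 3), (9, 3), (8, 1)]
Compute weighted completion times:
  Job (p=2,w=2): C=2, w*C=2*2=4
  Job (p=8,w=3): C=10, w*C=3*10=30
  Job (p=9,w=3): C=19, w*C=3*19=57
  Job (p=8,w=1): C=27, w*C=1*27=27
Total weighted completion time = 118

118


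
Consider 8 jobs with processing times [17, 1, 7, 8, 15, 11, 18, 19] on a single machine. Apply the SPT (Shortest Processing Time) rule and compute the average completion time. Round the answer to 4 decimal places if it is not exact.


Sort jobs by processing time (SPT order): [1, 7, 8, 11, 15, 17, 18, 19]
Compute completion times sequentially:
  Job 1: processing = 1, completes at 1
  Job 2: processing = 7, completes at 8
  Job 3: processing = 8, completes at 16
  Job 4: processing = 11, completes at 27
  Job 5: processing = 15, completes at 42
  Job 6: processing = 17, completes at 59
  Job 7: processing = 18, completes at 77
  Job 8: processing = 19, completes at 96
Sum of completion times = 326
Average completion time = 326/8 = 40.75

40.75


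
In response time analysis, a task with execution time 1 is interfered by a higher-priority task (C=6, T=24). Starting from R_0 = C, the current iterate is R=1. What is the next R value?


R_next = C + ceil(R_prev / T_hp) * C_hp
ceil(1 / 24) = ceil(0.0417) = 1
Interference = 1 * 6 = 6
R_next = 1 + 6 = 7

7


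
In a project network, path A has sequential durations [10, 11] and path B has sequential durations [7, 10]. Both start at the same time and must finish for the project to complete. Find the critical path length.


Path A total = 10 + 11 = 21
Path B total = 7 + 10 = 17
Critical path = longest path = max(21, 17) = 21

21


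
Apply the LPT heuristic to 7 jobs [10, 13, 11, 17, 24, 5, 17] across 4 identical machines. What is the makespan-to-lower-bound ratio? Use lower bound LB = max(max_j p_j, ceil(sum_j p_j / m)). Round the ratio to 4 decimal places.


LPT order: [24, 17, 17, 13, 11, 10, 5]
Machine loads after assignment: [24, 27, 22, 24]
LPT makespan = 27
Lower bound = max(max_job, ceil(total/4)) = max(24, 25) = 25
Ratio = 27 / 25 = 1.08

1.08


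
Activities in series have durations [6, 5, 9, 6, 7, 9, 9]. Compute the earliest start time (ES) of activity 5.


Activity 5 starts after activities 1 through 4 complete.
Predecessor durations: [6, 5, 9, 6]
ES = 6 + 5 + 9 + 6 = 26

26


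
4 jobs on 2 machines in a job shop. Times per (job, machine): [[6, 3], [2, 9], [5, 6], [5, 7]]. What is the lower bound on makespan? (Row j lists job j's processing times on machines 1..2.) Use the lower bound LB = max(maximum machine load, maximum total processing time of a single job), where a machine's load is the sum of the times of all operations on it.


Machine loads:
  Machine 1: 6 + 2 + 5 + 5 = 18
  Machine 2: 3 + 9 + 6 + 7 = 25
Max machine load = 25
Job totals:
  Job 1: 9
  Job 2: 11
  Job 3: 11
  Job 4: 12
Max job total = 12
Lower bound = max(25, 12) = 25

25


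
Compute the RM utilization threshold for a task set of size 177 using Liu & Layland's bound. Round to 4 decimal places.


Compute 2^(1/177) = 1.0039237636
Subtract 1: 1.0039237636 - 1 = 0.0039237636
Multiply by n: 177 * 0.0039237636 = 0.6945061572
Round to 4 dp: 0.6945

0.6945


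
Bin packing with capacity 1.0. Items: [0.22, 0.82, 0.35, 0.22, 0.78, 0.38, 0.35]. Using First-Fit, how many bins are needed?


Place items sequentially using First-Fit:
  Item 0.22 -> new Bin 1
  Item 0.82 -> new Bin 2
  Item 0.35 -> Bin 1 (now 0.57)
  Item 0.22 -> Bin 1 (now 0.79)
  Item 0.78 -> new Bin 3
  Item 0.38 -> new Bin 4
  Item 0.35 -> Bin 4 (now 0.73)
Total bins used = 4

4


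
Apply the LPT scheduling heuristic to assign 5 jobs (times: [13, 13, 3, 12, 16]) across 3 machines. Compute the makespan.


Sort jobs in decreasing order (LPT): [16, 13, 13, 12, 3]
Assign each job to the least loaded machine:
  Machine 1: jobs [16], load = 16
  Machine 2: jobs [13, 12], load = 25
  Machine 3: jobs [13, 3], load = 16
Makespan = max load = 25

25


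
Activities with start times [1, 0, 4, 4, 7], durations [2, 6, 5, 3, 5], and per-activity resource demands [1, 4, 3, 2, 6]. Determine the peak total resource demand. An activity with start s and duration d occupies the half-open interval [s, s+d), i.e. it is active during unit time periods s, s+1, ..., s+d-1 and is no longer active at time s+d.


Each activity i is active on [start_i, start_i + duration_i).
Compute total resource usage per time slot:
  t=0: active resources = [4], total = 4
  t=1: active resources = [1, 4], total = 5
  t=2: active resources = [1, 4], total = 5
  t=3: active resources = [4], total = 4
  t=4: active resources = [4, 3, 2], total = 9
  t=5: active resources = [4, 3, 2], total = 9
  t=6: active resources = [3, 2], total = 5
  t=7: active resources = [3, 6], total = 9
  t=8: active resources = [3, 6], total = 9
  t=9: active resources = [6], total = 6
  t=10: active resources = [6], total = 6
  t=11: active resources = [6], total = 6
Peak resource demand = 9

9


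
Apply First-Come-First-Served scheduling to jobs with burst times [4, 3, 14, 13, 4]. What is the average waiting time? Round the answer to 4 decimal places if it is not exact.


FCFS order (as given): [4, 3, 14, 13, 4]
Waiting times:
  Job 1: wait = 0
  Job 2: wait = 4
  Job 3: wait = 7
  Job 4: wait = 21
  Job 5: wait = 34
Sum of waiting times = 66
Average waiting time = 66/5 = 13.2

13.2
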